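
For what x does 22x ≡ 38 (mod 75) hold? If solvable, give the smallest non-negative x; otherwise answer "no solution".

29

First find gcd(22, 75):
75 = 3*22 + 9
22 = 2*9 + 4
9 = 2*4 + 1
4 = 4*1 + 0
gcd = 1, so a unique solution mod 75 exists.
Back-substitute for the Bézout coefficients:
1 = 9 − 2·4
1 = −2·22 + 5·9
1 = 5·75 − 17·22
So 22·(-17) ≡ 1 (mod 75), giving 22⁻¹ ≡ 58.
x ≡ 22⁻¹·38 ≡ 58·38 ≡ 29 (mod 75).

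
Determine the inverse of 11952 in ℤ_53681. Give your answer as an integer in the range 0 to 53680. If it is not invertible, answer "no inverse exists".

gcd(53681, 11952) by repeated division:
53681 = 4·11952 + 5873
11952 = 2·5873 + 206
5873 = 28·206 + 105
206 = 1·105 + 101
105 = 1·101 + 4
101 = 25·4 + 1
4 = 4·1 + 0
The gcd is 1. Working backward:
1 = 101 − 25·4
1 = −25·105 + 26·101
1 = 26·206 − 51·105
1 = −51·5873 + 1454·206
1 = 1454·11952 − 2959·5873
1 = −2959·53681 + 13290·11952
So 11952·13290 ≡ 1 (mod 53681).

13290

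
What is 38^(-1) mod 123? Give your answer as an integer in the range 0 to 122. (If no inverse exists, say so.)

Run Euclid on (123, 38):
123 = 3×38 + 9
38 = 4×9 + 2
9 = 4×2 + 1
2 = 2×1 + 0
The gcd is 1. Working backward:
1 = 9 − 4·2
1 = −4·38 + 17·9
1 = 17·123 − 55·38
Hence 38⁻¹ ≡ -55 ≡ 68 (mod 123).

68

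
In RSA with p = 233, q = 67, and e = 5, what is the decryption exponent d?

φ(n) = (p−1)(q−1) = 232·66 = 15312.
Need d with 5·d ≡ 1 (mod 15312). Apply the extended Euclidean algorithm:
15312 = 3062·5 + 2
5 = 2·2 + 1
2 = 2·1 + 0
Back-substitute:
1 = 5 − 2·2
1 = −2·15312 + 6125·5
So 5·6125 ≡ 1 (mod 15312), hence d = 6125.

6125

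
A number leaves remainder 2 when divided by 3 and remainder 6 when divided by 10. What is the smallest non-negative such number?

Write x = 2 + 3·k. Then 3·k ≡ 6 − 2 ≡ 4 (mod 10).
Need 3⁻¹ mod 10. Extended Euclid on (10, 3):
10 = 3*3 + 1
3 = 3*1 + 0
Back-substitute:
1 = 10 − 3·3
3⁻¹ ≡ 7 (mod 10), so k ≡ 7·4 ≡ 8 (mod 10).
x = 2 + 3·8 = 26.

26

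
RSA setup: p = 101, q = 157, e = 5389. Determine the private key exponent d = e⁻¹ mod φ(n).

φ(n) = (p−1)(q−1) = 100·156 = 15600.
Need d with 5389·d ≡ 1 (mod 15600). Apply the extended Euclidean algorithm:
15600 = 2·5389 + 4822
5389 = 1·4822 + 567
4822 = 8·567 + 286
567 = 1·286 + 281
286 = 1·281 + 5
281 = 56·5 + 1
5 = 5·1 + 0
Back-substitute:
1 = 281 − 56·5
1 = −56·286 + 57·281
1 = 57·567 − 113·286
1 = −113·4822 + 961·567
1 = 961·5389 − 1074·4822
1 = −1074·15600 + 3109·5389
So 5389·3109 ≡ 1 (mod 15600), hence d = 3109.

3109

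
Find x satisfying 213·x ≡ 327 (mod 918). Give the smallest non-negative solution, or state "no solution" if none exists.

First find gcd(213, 918):
918 = 4·213 + 66
213 = 3·66 + 15
66 = 4·15 + 6
15 = 2·6 + 3
6 = 2·3 + 0
gcd = 3 and 3 | 327, so solutions exist. Divide through by 3: 71x ≡ 109 (mod 306).
Now find 71⁻¹ mod 306:
306 = 4*71 + 22
71 = 3*22 + 5
22 = 4*5 + 2
5 = 2*2 + 1
2 = 2*1 + 0
Back-substitute:
1 = 5 − 2·2
1 = −2·22 + 9·5
1 = 9·71 − 29·22
1 = −29·306 + 125·71
So 71⁻¹ ≡ 125 (mod 306).
Then x ≡ 125·109 ≡ 161 (mod 306); the smallest non-negative solution is x = 161.

161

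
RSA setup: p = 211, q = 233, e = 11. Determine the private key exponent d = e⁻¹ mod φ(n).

44291

φ(n) = (p−1)(q−1) = 210·232 = 48720.
Need d with 11·d ≡ 1 (mod 48720). Apply the extended Euclidean algorithm:
48720 = 4429×11 + 1
11 = 11×1 + 0
Back-substitute:
1 = 48720 − 4429·11
So 11·(-4429) ≡ 1 (mod 48720), hence d ≡ -4429 ≡ 44291 (mod 48720).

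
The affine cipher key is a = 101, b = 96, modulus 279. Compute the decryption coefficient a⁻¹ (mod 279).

221

Apply the Euclidean algorithm to 279 and 101:
279 = 2·101 + 77
101 = 1·77 + 24
77 = 3·24 + 5
24 = 4·5 + 4
5 = 1·4 + 1
4 = 4·1 + 0
The gcd is 1. Working backward:
1 = 5 − 4
1 = −24 + 5·5
1 = 5·77 − 16·24
1 = −16·101 + 21·77
1 = 21·279 − 58·101
So 101·(-58) ≡ 1 (mod 279), and -58 ≡ 221 (mod 279).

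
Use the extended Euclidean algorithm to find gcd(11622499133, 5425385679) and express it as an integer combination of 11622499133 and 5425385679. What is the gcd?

Euclidean algorithm:
11622499133 = 2·5425385679 + 771727775
5425385679 = 7·771727775 + 23291254
771727775 = 33·23291254 + 3116393
23291254 = 7·3116393 + 1476503
3116393 = 2·1476503 + 163387
1476503 = 9·163387 + 6020
163387 = 27·6020 + 847
6020 = 7·847 + 91
847 = 9·91 + 28
91 = 3·28 + 7
28 = 4·7 + 0
gcd(11622499133, 5425385679) = 7.
Back-substituting:
7 = 91 − 3·28
7 = −3·847 + 28·91
7 = 28·6020 − 199·847
7 = −199·163387 + 5401·6020
7 = 5401·1476503 − 48808·163387
7 = −48808·3116393 + 103017·1476503
7 = 103017·23291254 − 769927·3116393
7 = −769927·771727775 + 25510608·23291254
7 = 25510608·5425385679 − 179344183·771727775
7 = −179344183·11622499133 + 384198974·5425385679
So 7 = (-179344183)·11622499133 + (384198974)·5425385679.

7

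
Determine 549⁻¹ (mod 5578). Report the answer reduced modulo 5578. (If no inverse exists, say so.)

Extended Euclidean algorithm:
5578 = 10*549 + 88
549 = 6*88 + 21
88 = 4*21 + 4
21 = 5*4 + 1
4 = 4*1 + 0
gcd = 1, so the inverse exists. Back-substitute:
1 = 21 − 5·4
1 = −5·88 + 21·21
1 = 21·549 − 131·88
1 = −131·5578 + 1331·549
So 549·1331 ≡ 1 (mod 5578).

1331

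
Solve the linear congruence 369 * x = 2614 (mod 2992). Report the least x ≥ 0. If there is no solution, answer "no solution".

First find gcd(369, 2992):
2992 = 8·369 + 40
369 = 9·40 + 9
40 = 4·9 + 4
9 = 2·4 + 1
4 = 4·1 + 0
gcd = 1, so a unique solution mod 2992 exists.
Back-substitute for the Bézout coefficients:
1 = 9 − 2·4
1 = −2·40 + 9·9
1 = 9·369 − 83·40
1 = −83·2992 + 673·369
So 369·(673) ≡ 1 (mod 2992), giving 369⁻¹ ≡ 673.
x ≡ 369⁻¹·2614 ≡ 673·2614 ≡ 2918 (mod 2992).

2918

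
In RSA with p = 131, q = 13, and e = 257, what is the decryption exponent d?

953

φ(n) = (p−1)(q−1) = 130·12 = 1560.
Need d with 257·d ≡ 1 (mod 1560). Apply the extended Euclidean algorithm:
1560 = 6×257 + 18
257 = 14×18 + 5
18 = 3×5 + 3
5 = 1×3 + 2
3 = 1×2 + 1
2 = 2×1 + 0
Back-substitute:
1 = 3 − 2
1 = −5 + 2·3
1 = 2·18 − 7·5
1 = −7·257 + 100·18
1 = 100·1560 − 607·257
So 257·(-607) ≡ 1 (mod 1560), hence d ≡ -607 ≡ 953 (mod 1560).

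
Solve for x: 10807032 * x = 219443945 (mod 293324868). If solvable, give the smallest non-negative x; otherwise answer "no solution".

no solution

gcd(10807032, 293324868):
293324868 = 27×10807032 + 1535004
10807032 = 7×1535004 + 62004
1535004 = 24×62004 + 46908
62004 = 1×46908 + 15096
46908 = 3×15096 + 1620
15096 = 9×1620 + 516
1620 = 3×516 + 72
516 = 7×72 + 12
72 = 6×12 + 0
gcd = 12, but 12 ∤ 219443945, so the congruence has no solution.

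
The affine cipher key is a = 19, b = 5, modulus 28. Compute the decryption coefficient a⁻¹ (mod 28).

3

Apply the Euclidean algorithm to 28 and 19:
28 = 1*19 + 9
19 = 2*9 + 1
9 = 9*1 + 0
The gcd is 1. Working backward:
1 = 19 − 2·9
1 = −2·28 + 3·19
So 19·3 ≡ 1 (mod 28).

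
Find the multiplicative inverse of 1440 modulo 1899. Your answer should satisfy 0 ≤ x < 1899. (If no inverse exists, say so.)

no inverse exists

Compute gcd(1440, 1899):
1899 = 1×1440 + 459
1440 = 3×459 + 63
459 = 7×63 + 18
63 = 3×18 + 9
18 = 2×9 + 0
gcd(1440, 1899) = 9 ≠ 1, so 1440 has no multiplicative inverse modulo 1899.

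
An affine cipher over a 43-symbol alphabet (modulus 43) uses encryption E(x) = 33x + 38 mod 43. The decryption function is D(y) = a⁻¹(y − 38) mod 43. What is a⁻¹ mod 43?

Extended Euclidean algorithm:
43 = 1×33 + 10
33 = 3×10 + 3
10 = 3×3 + 1
3 = 3×1 + 0
The gcd is 1. Working backward:
1 = 10 − 3·3
1 = −3·33 + 10·10
1 = 10·43 − 13·33
So 33·(-13) ≡ 1 (mod 43), and -13 ≡ 30 (mod 43).

30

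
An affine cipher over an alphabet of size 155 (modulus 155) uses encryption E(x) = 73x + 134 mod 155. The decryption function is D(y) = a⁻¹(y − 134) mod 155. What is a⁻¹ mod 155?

17

Run Euclid on (155, 73):
155 = 2·73 + 9
73 = 8·9 + 1
9 = 9·1 + 0
gcd = 1, so the inverse exists. Back-substitute:
1 = 73 − 8·9
1 = −8·155 + 17·73
So 73·17 ≡ 1 (mod 155).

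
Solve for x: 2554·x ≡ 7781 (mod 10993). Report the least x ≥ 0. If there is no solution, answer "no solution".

1686

First find gcd(2554, 10993):
10993 = 4·2554 + 777
2554 = 3·777 + 223
777 = 3·223 + 108
223 = 2·108 + 7
108 = 15·7 + 3
7 = 2·3 + 1
3 = 3·1 + 0
gcd = 1, so a unique solution mod 10993 exists.
Back-substitute for the Bézout coefficients:
1 = 7 − 2·3
1 = −2·108 + 31·7
1 = 31·223 − 64·108
1 = −64·777 + 223·223
1 = 223·2554 − 733·777
1 = −733·10993 + 3155·2554
So 2554·(3155) ≡ 1 (mod 10993), giving 2554⁻¹ ≡ 3155.
x ≡ 2554⁻¹·7781 ≡ 3155·7781 ≡ 1686 (mod 10993).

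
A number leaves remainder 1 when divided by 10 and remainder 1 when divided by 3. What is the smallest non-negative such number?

1

Write x = 1 + 10·k. Then 10·k ≡ 1 − 1 ≡ 0 (mod 3).
Need 10⁻¹ mod 3. Extended Euclid on (3, 1):
3 = 3*1 + 0
10⁻¹ ≡ 1 (mod 3), so k ≡ 1·0 ≡ 0 (mod 3).
x = 1 + 10·0 = 1.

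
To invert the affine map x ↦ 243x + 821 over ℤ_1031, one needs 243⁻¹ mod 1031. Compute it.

Extended Euclidean algorithm:
1031 = 4·243 + 59
243 = 4·59 + 7
59 = 8·7 + 3
7 = 2·3 + 1
3 = 3·1 + 0
gcd = 1, so the inverse exists. Back-substitute:
1 = 7 − 2·3
1 = −2·59 + 17·7
1 = 17·243 − 70·59
1 = −70·1031 + 297·243
So 243·297 ≡ 1 (mod 1031).

297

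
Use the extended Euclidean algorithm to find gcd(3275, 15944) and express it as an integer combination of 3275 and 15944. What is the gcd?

Euclidean algorithm:
15944 = 4*3275 + 2844
3275 = 1*2844 + 431
2844 = 6*431 + 258
431 = 1*258 + 173
258 = 1*173 + 85
173 = 2*85 + 3
85 = 28*3 + 1
3 = 3*1 + 0
gcd(3275, 15944) = 1.
Express as a combination:
1 = 85 − 28·3
1 = −28·173 + 57·85
1 = 57·258 − 85·173
1 = −85·431 + 142·258
1 = 142·2844 − 937·431
1 = −937·3275 + 1079·2844
1 = 1079·15944 − 5253·3275
So 1 = (1079)·15944 + (-5253)·3275.

1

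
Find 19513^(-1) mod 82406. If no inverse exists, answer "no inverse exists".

Apply the Euclidean algorithm to 82406 and 19513:
82406 = 4×19513 + 4354
19513 = 4×4354 + 2097
4354 = 2×2097 + 160
2097 = 13×160 + 17
160 = 9×17 + 7
17 = 2×7 + 3
7 = 2×3 + 1
3 = 3×1 + 0
Since gcd(19513, 82406) = 1, back-substitute to write 1 as a combination:
1 = 7 − 2·3
1 = −2·17 + 5·7
1 = 5·160 − 47·17
1 = −47·2097 + 616·160
1 = 616·4354 − 1279·2097
1 = −1279·19513 + 5732·4354
1 = 5732·82406 − 24207·19513
So 19513·(-24207) ≡ 1 (mod 82406), and -24207 ≡ 58199 (mod 82406).

58199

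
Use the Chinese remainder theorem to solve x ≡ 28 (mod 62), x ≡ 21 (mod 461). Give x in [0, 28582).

Write x = 28 + 62·k. Then 62·k ≡ 21 − 28 ≡ 454 (mod 461).
Need 62⁻¹ mod 461. Extended Euclid on (461, 62):
461 = 7×62 + 27
62 = 2×27 + 8
27 = 3×8 + 3
8 = 2×3 + 2
3 = 1×2 + 1
2 = 2×1 + 0
Back-substitute:
1 = 3 − 2
1 = −8 + 3·3
1 = 3·27 − 10·8
1 = −10·62 + 23·27
1 = 23·461 − 171·62
62⁻¹ ≡ 290 (mod 461), so k ≡ 290·454 ≡ 275 (mod 461).
x = 28 + 62·275 = 17078.

17078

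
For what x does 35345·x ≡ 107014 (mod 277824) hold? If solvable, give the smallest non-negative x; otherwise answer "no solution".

First find gcd(35345, 277824):
277824 = 7·35345 + 30409
35345 = 1·30409 + 4936
30409 = 6·4936 + 793
4936 = 6·793 + 178
793 = 4·178 + 81
178 = 2·81 + 16
81 = 5·16 + 1
16 = 16·1 + 0
gcd = 1, so a unique solution mod 277824 exists.
Back-substitute for the Bézout coefficients:
1 = 81 − 5·16
1 = −5·178 + 11·81
1 = 11·793 − 49·178
1 = −49·4936 + 305·793
1 = 305·30409 − 1879·4936
1 = −1879·35345 + 2184·30409
1 = 2184·277824 − 17167·35345
So 35345·(-17167) ≡ 1 (mod 277824), giving 35345⁻¹ ≡ 260657.
x ≡ 35345⁻¹·107014 ≡ 260657·107014 ≡ 140774 (mod 277824).

140774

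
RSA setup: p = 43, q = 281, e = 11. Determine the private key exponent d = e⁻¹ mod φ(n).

10691

φ(n) = (p−1)(q−1) = 42·280 = 11760.
Need d with 11·d ≡ 1 (mod 11760). Apply the extended Euclidean algorithm:
11760 = 1069·11 + 1
11 = 11·1 + 0
Back-substitute:
1 = 11760 − 1069·11
So 11·(-1069) ≡ 1 (mod 11760), hence d ≡ -1069 ≡ 10691 (mod 11760).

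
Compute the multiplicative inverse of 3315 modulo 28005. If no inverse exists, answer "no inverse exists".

no inverse exists

Euclidean algorithm on 28005, 3315:
28005 = 8×3315 + 1485
3315 = 2×1485 + 345
1485 = 4×345 + 105
345 = 3×105 + 30
105 = 3×30 + 15
30 = 2×15 + 0
gcd(3315, 28005) = 15 ≠ 1, so 3315 has no multiplicative inverse modulo 28005.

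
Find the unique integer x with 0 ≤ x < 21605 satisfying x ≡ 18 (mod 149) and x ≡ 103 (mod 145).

Write x = 18 + 149·k. Then 149·k ≡ 103 − 18 ≡ 85 (mod 145).
Need 149⁻¹ mod 145. Extended Euclid on (145, 4):
145 = 36*4 + 1
4 = 4*1 + 0
Back-substitute:
1 = 145 − 36·4
149⁻¹ ≡ 109 (mod 145), so k ≡ 109·85 ≡ 130 (mod 145).
x = 18 + 149·130 = 19388.

19388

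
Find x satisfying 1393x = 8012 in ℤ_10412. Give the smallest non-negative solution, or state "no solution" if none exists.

6972

First find gcd(1393, 10412):
10412 = 7·1393 + 661
1393 = 2·661 + 71
661 = 9·71 + 22
71 = 3·22 + 5
22 = 4·5 + 2
5 = 2·2 + 1
2 = 2·1 + 0
gcd = 1, so a unique solution mod 10412 exists.
Back-substitute for the Bézout coefficients:
1 = 5 − 2·2
1 = −2·22 + 9·5
1 = 9·71 − 29·22
1 = −29·661 + 270·71
1 = 270·1393 − 569·661
1 = −569·10412 + 4253·1393
So 1393·(4253) ≡ 1 (mod 10412), giving 1393⁻¹ ≡ 4253.
x ≡ 1393⁻¹·8012 ≡ 4253·8012 ≡ 6972 (mod 10412).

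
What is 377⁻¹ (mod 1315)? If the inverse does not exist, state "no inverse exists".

Apply the Euclidean algorithm to 1315 and 377:
1315 = 3·377 + 184
377 = 2·184 + 9
184 = 20·9 + 4
9 = 2·4 + 1
4 = 4·1 + 0
Since gcd(377, 1315) = 1, back-substitute to write 1 as a combination:
1 = 9 − 2·4
1 = −2·184 + 41·9
1 = 41·377 − 84·184
1 = −84·1315 + 293·377
So 377·293 ≡ 1 (mod 1315).

293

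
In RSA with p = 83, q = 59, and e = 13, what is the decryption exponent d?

2561

φ(n) = (p−1)(q−1) = 82·58 = 4756.
Need d with 13·d ≡ 1 (mod 4756). Apply the extended Euclidean algorithm:
4756 = 365*13 + 11
13 = 1*11 + 2
11 = 5*2 + 1
2 = 2*1 + 0
Back-substitute:
1 = 11 − 5·2
1 = −5·13 + 6·11
1 = 6·4756 − 2195·13
So 13·(-2195) ≡ 1 (mod 4756), hence d ≡ -2195 ≡ 2561 (mod 4756).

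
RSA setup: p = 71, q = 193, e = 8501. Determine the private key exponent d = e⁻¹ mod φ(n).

1181

φ(n) = (p−1)(q−1) = 70·192 = 13440.
Need d with 8501·d ≡ 1 (mod 13440). Apply the extended Euclidean algorithm:
13440 = 1*8501 + 4939
8501 = 1*4939 + 3562
4939 = 1*3562 + 1377
3562 = 2*1377 + 808
1377 = 1*808 + 569
808 = 1*569 + 239
569 = 2*239 + 91
239 = 2*91 + 57
91 = 1*57 + 34
57 = 1*34 + 23
34 = 1*23 + 11
23 = 2*11 + 1
11 = 11*1 + 0
Back-substitute:
1 = 23 − 2·11
1 = −2·34 + 3·23
1 = 3·57 − 5·34
1 = −5·91 + 8·57
1 = 8·239 − 21·91
1 = −21·569 + 50·239
1 = 50·808 − 71·569
1 = −71·1377 + 121·808
1 = 121·3562 − 313·1377
1 = −313·4939 + 434·3562
1 = 434·8501 − 747·4939
1 = −747·13440 + 1181·8501
So 8501·1181 ≡ 1 (mod 13440), hence d = 1181.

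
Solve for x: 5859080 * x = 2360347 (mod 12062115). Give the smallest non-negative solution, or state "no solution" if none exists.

gcd(5859080, 12062115):
12062115 = 2×5859080 + 343955
5859080 = 17×343955 + 11845
343955 = 29×11845 + 450
11845 = 26×450 + 145
450 = 3×145 + 15
145 = 9×15 + 10
15 = 1×10 + 5
10 = 2×5 + 0
gcd = 5, but 5 ∤ 2360347, so the congruence has no solution.

no solution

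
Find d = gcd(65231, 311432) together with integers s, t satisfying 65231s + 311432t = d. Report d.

1

Euclidean algorithm:
311432 = 4×65231 + 50508
65231 = 1×50508 + 14723
50508 = 3×14723 + 6339
14723 = 2×6339 + 2045
6339 = 3×2045 + 204
2045 = 10×204 + 5
204 = 40×5 + 4
5 = 1×4 + 1
4 = 4×1 + 0
gcd(65231, 311432) = 1.
Express as a combination:
1 = 5 − 4
1 = −204 + 41·5
1 = 41·2045 − 411·204
1 = −411·6339 + 1274·2045
1 = 1274·14723 − 2959·6339
1 = −2959·50508 + 10151·14723
1 = 10151·65231 − 13110·50508
1 = −13110·311432 + 62591·65231
So 1 = (-13110)·311432 + (62591)·65231.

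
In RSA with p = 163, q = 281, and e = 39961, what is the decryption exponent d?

31321

φ(n) = (p−1)(q−1) = 162·280 = 45360.
Need d with 39961·d ≡ 1 (mod 45360). Apply the extended Euclidean algorithm:
45360 = 1×39961 + 5399
39961 = 7×5399 + 2168
5399 = 2×2168 + 1063
2168 = 2×1063 + 42
1063 = 25×42 + 13
42 = 3×13 + 3
13 = 4×3 + 1
3 = 3×1 + 0
Back-substitute:
1 = 13 − 4·3
1 = −4·42 + 13·13
1 = 13·1063 − 329·42
1 = −329·2168 + 671·1063
1 = 671·5399 − 1671·2168
1 = −1671·39961 + 12368·5399
1 = 12368·45360 − 14039·39961
So 39961·(-14039) ≡ 1 (mod 45360), hence d ≡ -14039 ≡ 31321 (mod 45360).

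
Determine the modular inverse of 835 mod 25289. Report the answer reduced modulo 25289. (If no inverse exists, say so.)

Apply the Euclidean algorithm to 25289 and 835:
25289 = 30×835 + 239
835 = 3×239 + 118
239 = 2×118 + 3
118 = 39×3 + 1
3 = 3×1 + 0
The gcd is 1. Working backward:
1 = 118 − 39·3
1 = −39·239 + 79·118
1 = 79·835 − 276·239
1 = −276·25289 + 8359·835
So 835·8359 ≡ 1 (mod 25289).

8359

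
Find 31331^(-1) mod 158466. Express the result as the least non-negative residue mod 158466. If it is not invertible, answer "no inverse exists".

Run Euclid on (158466, 31331):
158466 = 5×31331 + 1811
31331 = 17×1811 + 544
1811 = 3×544 + 179
544 = 3×179 + 7
179 = 25×7 + 4
7 = 1×4 + 3
4 = 1×3 + 1
3 = 3×1 + 0
gcd = 1, so the inverse exists. Back-substitute:
1 = 4 − 3
1 = −7 + 2·4
1 = 2·179 − 51·7
1 = −51·544 + 155·179
1 = 155·1811 − 516·544
1 = −516·31331 + 8927·1811
1 = 8927·158466 − 45151·31331
So 31331·(-45151) ≡ 1 (mod 158466), and -45151 ≡ 113315 (mod 158466).

113315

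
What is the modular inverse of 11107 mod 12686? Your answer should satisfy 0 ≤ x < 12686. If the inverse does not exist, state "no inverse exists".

6813

Apply the Euclidean algorithm to 12686 and 11107:
12686 = 1*11107 + 1579
11107 = 7*1579 + 54
1579 = 29*54 + 13
54 = 4*13 + 2
13 = 6*2 + 1
2 = 2*1 + 0
gcd = 1, so the inverse exists. Back-substitute:
1 = 13 − 6·2
1 = −6·54 + 25·13
1 = 25·1579 − 731·54
1 = −731·11107 + 5142·1579
1 = 5142·12686 − 5873·11107
Thus 11107·(-5873) ≡ 1 (mod 12686); reducing, -5873 mod 12686 = 6813.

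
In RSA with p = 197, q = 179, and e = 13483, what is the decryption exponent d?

φ(n) = (p−1)(q−1) = 196·178 = 34888.
Need d with 13483·d ≡ 1 (mod 34888). Apply the extended Euclidean algorithm:
34888 = 2·13483 + 7922
13483 = 1·7922 + 5561
7922 = 1·5561 + 2361
5561 = 2·2361 + 839
2361 = 2·839 + 683
839 = 1·683 + 156
683 = 4·156 + 59
156 = 2·59 + 38
59 = 1·38 + 21
38 = 1·21 + 17
21 = 1·17 + 4
17 = 4·4 + 1
4 = 4·1 + 0
Back-substitute:
1 = 17 − 4·4
1 = −4·21 + 5·17
1 = 5·38 − 9·21
1 = −9·59 + 14·38
1 = 14·156 − 37·59
1 = −37·683 + 162·156
1 = 162·839 − 199·683
1 = −199·2361 + 560·839
1 = 560·5561 − 1319·2361
1 = −1319·7922 + 1879·5561
1 = 1879·13483 − 3198·7922
1 = −3198·34888 + 8275·13483
So 13483·8275 ≡ 1 (mod 34888), hence d = 8275.

8275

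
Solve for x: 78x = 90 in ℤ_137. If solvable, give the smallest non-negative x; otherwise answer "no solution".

First find gcd(78, 137):
137 = 1*78 + 59
78 = 1*59 + 19
59 = 3*19 + 2
19 = 9*2 + 1
2 = 2*1 + 0
gcd = 1, so a unique solution mod 137 exists.
Back-substitute for the Bézout coefficients:
1 = 19 − 9·2
1 = −9·59 + 28·19
1 = 28·78 − 37·59
1 = −37·137 + 65·78
So 78·(65) ≡ 1 (mod 137), giving 78⁻¹ ≡ 65.
x ≡ 78⁻¹·90 ≡ 65·90 ≡ 96 (mod 137).

96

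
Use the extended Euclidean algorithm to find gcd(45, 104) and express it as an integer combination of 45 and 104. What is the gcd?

1

Repeated division:
104 = 2*45 + 14
45 = 3*14 + 3
14 = 4*3 + 2
3 = 1*2 + 1
2 = 2*1 + 0
gcd(45, 104) = 1.
Express as a combination:
1 = 3 − 2
1 = −14 + 5·3
1 = 5·45 − 16·14
1 = −16·104 + 37·45
So 1 = (-16)·104 + (37)·45.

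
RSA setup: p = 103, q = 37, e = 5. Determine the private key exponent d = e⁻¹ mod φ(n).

φ(n) = (p−1)(q−1) = 102·36 = 3672.
Need d with 5·d ≡ 1 (mod 3672). Apply the extended Euclidean algorithm:
3672 = 734·5 + 2
5 = 2·2 + 1
2 = 2·1 + 0
Back-substitute:
1 = 5 − 2·2
1 = −2·3672 + 1469·5
So 5·1469 ≡ 1 (mod 3672), hence d = 1469.

1469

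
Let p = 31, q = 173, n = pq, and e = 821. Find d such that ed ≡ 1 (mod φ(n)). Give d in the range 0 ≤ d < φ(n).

φ(n) = (p−1)(q−1) = 30·172 = 5160.
Need d with 821·d ≡ 1 (mod 5160). Apply the extended Euclidean algorithm:
5160 = 6*821 + 234
821 = 3*234 + 119
234 = 1*119 + 115
119 = 1*115 + 4
115 = 28*4 + 3
4 = 1*3 + 1
3 = 3*1 + 0
Back-substitute:
1 = 4 − 3
1 = −115 + 29·4
1 = 29·119 − 30·115
1 = −30·234 + 59·119
1 = 59·821 − 207·234
1 = −207·5160 + 1301·821
So 821·1301 ≡ 1 (mod 5160), hence d = 1301.

1301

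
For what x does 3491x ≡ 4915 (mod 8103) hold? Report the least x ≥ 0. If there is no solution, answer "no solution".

7169

First find gcd(3491, 8103):
8103 = 2×3491 + 1121
3491 = 3×1121 + 128
1121 = 8×128 + 97
128 = 1×97 + 31
97 = 3×31 + 4
31 = 7×4 + 3
4 = 1×3 + 1
3 = 3×1 + 0
gcd = 1, so a unique solution mod 8103 exists.
Back-substitute for the Bézout coefficients:
1 = 4 − 3
1 = −31 + 8·4
1 = 8·97 − 25·31
1 = −25·128 + 33·97
1 = 33·1121 − 289·128
1 = −289·3491 + 900·1121
1 = 900·8103 − 2089·3491
So 3491·(-2089) ≡ 1 (mod 8103), giving 3491⁻¹ ≡ 6014.
x ≡ 3491⁻¹·4915 ≡ 6014·4915 ≡ 7169 (mod 8103).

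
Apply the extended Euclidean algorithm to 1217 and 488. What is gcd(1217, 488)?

1

Apply Euclid's algorithm to 1217 and 488:
1217 = 2·488 + 241
488 = 2·241 + 6
241 = 40·6 + 1
6 = 6·1 + 0
gcd(1217, 488) = 1.
Working backward:
1 = 241 − 40·6
1 = −40·488 + 81·241
1 = 81·1217 − 202·488
So 1 = (81)·1217 + (-202)·488.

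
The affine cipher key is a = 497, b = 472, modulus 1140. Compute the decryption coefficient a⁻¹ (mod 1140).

Extended Euclidean algorithm:
1140 = 2*497 + 146
497 = 3*146 + 59
146 = 2*59 + 28
59 = 2*28 + 3
28 = 9*3 + 1
3 = 3*1 + 0
gcd = 1, so the inverse exists. Back-substitute:
1 = 28 − 9·3
1 = −9·59 + 19·28
1 = 19·146 − 47·59
1 = −47·497 + 160·146
1 = 160·1140 − 367·497
Thus 497·(-367) ≡ 1 (mod 1140); reducing, -367 mod 1140 = 773.

773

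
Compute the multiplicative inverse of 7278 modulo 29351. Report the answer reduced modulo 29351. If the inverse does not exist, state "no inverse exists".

16579

Extended Euclidean algorithm:
29351 = 4×7278 + 239
7278 = 30×239 + 108
239 = 2×108 + 23
108 = 4×23 + 16
23 = 1×16 + 7
16 = 2×7 + 2
7 = 3×2 + 1
2 = 2×1 + 0
The gcd is 1. Working backward:
1 = 7 − 3·2
1 = −3·16 + 7·7
1 = 7·23 − 10·16
1 = −10·108 + 47·23
1 = 47·239 − 104·108
1 = −104·7278 + 3167·239
1 = 3167·29351 − 12772·7278
So 7278·(-12772) ≡ 1 (mod 29351), and -12772 ≡ 16579 (mod 29351).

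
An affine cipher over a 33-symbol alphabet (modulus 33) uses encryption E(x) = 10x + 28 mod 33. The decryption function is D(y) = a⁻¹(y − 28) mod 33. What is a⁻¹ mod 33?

10

Apply the Euclidean algorithm to 33 and 10:
33 = 3*10 + 3
10 = 3*3 + 1
3 = 3*1 + 0
Since gcd(10, 33) = 1, back-substitute to write 1 as a combination:
1 = 10 − 3·3
1 = −3·33 + 10·10
So 10·10 ≡ 1 (mod 33).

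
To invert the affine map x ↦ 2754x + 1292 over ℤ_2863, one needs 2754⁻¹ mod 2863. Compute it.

2469

gcd(2863, 2754) by repeated division:
2863 = 1×2754 + 109
2754 = 25×109 + 29
109 = 3×29 + 22
29 = 1×22 + 7
22 = 3×7 + 1
7 = 7×1 + 0
gcd = 1, so the inverse exists. Back-substitute:
1 = 22 − 3·7
1 = −3·29 + 4·22
1 = 4·109 − 15·29
1 = −15·2754 + 379·109
1 = 379·2863 − 394·2754
Thus 2754·(-394) ≡ 1 (mod 2863); reducing, -394 mod 2863 = 2469.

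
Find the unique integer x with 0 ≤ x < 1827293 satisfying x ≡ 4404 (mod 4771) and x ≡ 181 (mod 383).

Write x = 4404 + 4771·k. Then 4771·k ≡ 181 − 4404 ≡ 373 (mod 383).
Need 4771⁻¹ mod 383. Extended Euclid on (383, 175):
383 = 2*175 + 33
175 = 5*33 + 10
33 = 3*10 + 3
10 = 3*3 + 1
3 = 3*1 + 0
Back-substitute:
1 = 10 − 3·3
1 = −3·33 + 10·10
1 = 10·175 − 53·33
1 = −53·383 + 116·175
4771⁻¹ ≡ 116 (mod 383), so k ≡ 116·373 ≡ 372 (mod 383).
x = 4404 + 4771·372 = 1779216.

1779216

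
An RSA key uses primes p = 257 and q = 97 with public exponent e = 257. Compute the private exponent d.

φ(n) = (p−1)(q−1) = 256·96 = 24576.
Need d with 257·d ≡ 1 (mod 24576). Apply the extended Euclidean algorithm:
24576 = 95×257 + 161
257 = 1×161 + 96
161 = 1×96 + 65
96 = 1×65 + 31
65 = 2×31 + 3
31 = 10×3 + 1
3 = 3×1 + 0
Back-substitute:
1 = 31 − 10·3
1 = −10·65 + 21·31
1 = 21·96 − 31·65
1 = −31·161 + 52·96
1 = 52·257 − 83·161
1 = −83·24576 + 7937·257
So 257·7937 ≡ 1 (mod 24576), hence d = 7937.

7937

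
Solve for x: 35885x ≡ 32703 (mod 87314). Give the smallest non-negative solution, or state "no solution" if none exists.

33671

First find gcd(35885, 87314):
87314 = 2·35885 + 15544
35885 = 2·15544 + 4797
15544 = 3·4797 + 1153
4797 = 4·1153 + 185
1153 = 6·185 + 43
185 = 4·43 + 13
43 = 3·13 + 4
13 = 3·4 + 1
4 = 4·1 + 0
gcd = 1, so a unique solution mod 87314 exists.
Back-substitute for the Bézout coefficients:
1 = 13 − 3·4
1 = −3·43 + 10·13
1 = 10·185 − 43·43
1 = −43·1153 + 268·185
1 = 268·4797 − 1115·1153
1 = −1115·15544 + 3613·4797
1 = 3613·35885 − 8341·15544
1 = −8341·87314 + 20295·35885
So 35885·(20295) ≡ 1 (mod 87314), giving 35885⁻¹ ≡ 20295.
x ≡ 35885⁻¹·32703 ≡ 20295·32703 ≡ 33671 (mod 87314).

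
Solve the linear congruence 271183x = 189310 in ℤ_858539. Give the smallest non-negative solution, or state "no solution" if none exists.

First find gcd(271183, 858539):
858539 = 3×271183 + 44990
271183 = 6×44990 + 1243
44990 = 36×1243 + 242
1243 = 5×242 + 33
242 = 7×33 + 11
33 = 3×11 + 0
gcd = 11 and 11 | 189310, so solutions exist. Divide through by 11: 24653x ≡ 17210 (mod 78049).
Now find 24653⁻¹ mod 78049:
78049 = 3*24653 + 4090
24653 = 6*4090 + 113
4090 = 36*113 + 22
113 = 5*22 + 3
22 = 7*3 + 1
3 = 3*1 + 0
Back-substitute:
1 = 22 − 7·3
1 = −7·113 + 36·22
1 = 36·4090 − 1303·113
1 = −1303·24653 + 7854·4090
1 = 7854·78049 − 24865·24653
So 24653·(-24865) ≡ 1 (mod 78049), i.e. 24653⁻¹ ≡ 53184.
Then x ≡ 53184·17210 ≡ 16017 (mod 78049); the smallest non-negative solution is x = 16017.

16017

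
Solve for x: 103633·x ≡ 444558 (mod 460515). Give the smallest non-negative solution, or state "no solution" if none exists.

First find gcd(103633, 460515):
460515 = 4×103633 + 45983
103633 = 2×45983 + 11667
45983 = 3×11667 + 10982
11667 = 1×10982 + 685
10982 = 16×685 + 22
685 = 31×22 + 3
22 = 7×3 + 1
3 = 3×1 + 0
gcd = 1, so a unique solution mod 460515 exists.
Back-substitute for the Bézout coefficients:
1 = 22 − 7·3
1 = −7·685 + 218·22
1 = 218·10982 − 3495·685
1 = −3495·11667 + 3713·10982
1 = 3713·45983 − 14634·11667
1 = −14634·103633 + 32981·45983
1 = 32981·460515 − 146558·103633
So 103633·(-146558) ≡ 1 (mod 460515), giving 103633⁻¹ ≡ 313957.
x ≡ 103633⁻¹·444558 ≡ 313957·444558 ≡ 130836 (mod 460515).

130836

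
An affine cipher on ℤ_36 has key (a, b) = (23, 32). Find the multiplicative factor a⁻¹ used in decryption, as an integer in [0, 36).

Run Euclid on (36, 23):
36 = 1·23 + 13
23 = 1·13 + 10
13 = 1·10 + 3
10 = 3·3 + 1
3 = 3·1 + 0
Since gcd(23, 36) = 1, back-substitute to write 1 as a combination:
1 = 10 − 3·3
1 = −3·13 + 4·10
1 = 4·23 − 7·13
1 = −7·36 + 11·23
So 23·11 ≡ 1 (mod 36).

11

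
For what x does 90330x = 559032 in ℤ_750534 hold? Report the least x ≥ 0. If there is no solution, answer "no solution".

75259

First find gcd(90330, 750534):
750534 = 8×90330 + 27894
90330 = 3×27894 + 6648
27894 = 4×6648 + 1302
6648 = 5×1302 + 138
1302 = 9×138 + 60
138 = 2×60 + 18
60 = 3×18 + 6
18 = 3×6 + 0
gcd = 6 and 6 | 559032, so solutions exist. Divide through by 6: 15055x ≡ 93172 (mod 125089).
Now find 15055⁻¹ mod 125089:
125089 = 8·15055 + 4649
15055 = 3·4649 + 1108
4649 = 4·1108 + 217
1108 = 5·217 + 23
217 = 9·23 + 10
23 = 2·10 + 3
10 = 3·3 + 1
3 = 3·1 + 0
Back-substitute:
1 = 10 − 3·3
1 = −3·23 + 7·10
1 = 7·217 − 66·23
1 = −66·1108 + 337·217
1 = 337·4649 − 1414·1108
1 = −1414·15055 + 4579·4649
1 = 4579·125089 − 38046·15055
So 15055·(-38046) ≡ 1 (mod 125089), i.e. 15055⁻¹ ≡ 87043.
Then x ≡ 87043·93172 ≡ 75259 (mod 125089); the smallest non-negative solution is x = 75259.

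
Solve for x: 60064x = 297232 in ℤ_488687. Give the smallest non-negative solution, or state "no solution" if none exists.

First find gcd(60064, 488687):
488687 = 8*60064 + 8175
60064 = 7*8175 + 2839
8175 = 2*2839 + 2497
2839 = 1*2497 + 342
2497 = 7*342 + 103
342 = 3*103 + 33
103 = 3*33 + 4
33 = 8*4 + 1
4 = 4*1 + 0
gcd = 1, so a unique solution mod 488687 exists.
Back-substitute for the Bézout coefficients:
1 = 33 − 8·4
1 = −8·103 + 25·33
1 = 25·342 − 83·103
1 = −83·2497 + 606·342
1 = 606·2839 − 689·2497
1 = −689·8175 + 1984·2839
1 = 1984·60064 − 14577·8175
1 = −14577·488687 + 118600·60064
So 60064·(118600) ≡ 1 (mod 488687), giving 60064⁻¹ ≡ 118600.
x ≡ 60064⁻¹·297232 ≡ 118600·297232 ≡ 278455 (mod 488687).

278455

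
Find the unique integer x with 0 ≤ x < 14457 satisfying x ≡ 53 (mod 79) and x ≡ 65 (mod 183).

1712

Write x = 53 + 79·k. Then 79·k ≡ 65 − 53 ≡ 12 (mod 183).
Need 79⁻¹ mod 183. Extended Euclid on (183, 79):
183 = 2*79 + 25
79 = 3*25 + 4
25 = 6*4 + 1
4 = 4*1 + 0
Back-substitute:
1 = 25 − 6·4
1 = −6·79 + 19·25
1 = 19·183 − 44·79
79⁻¹ ≡ 139 (mod 183), so k ≡ 139·12 ≡ 21 (mod 183).
x = 53 + 79·21 = 1712.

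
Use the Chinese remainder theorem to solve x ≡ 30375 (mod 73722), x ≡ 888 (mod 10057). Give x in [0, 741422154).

571228431

Write x = 30375 + 73722·k. Then 73722·k ≡ 888 − 30375 ≡ 684 (mod 10057).
Need 73722⁻¹ mod 10057. Extended Euclid on (10057, 3323):
10057 = 3·3323 + 88
3323 = 37·88 + 67
88 = 1·67 + 21
67 = 3·21 + 4
21 = 5·4 + 1
4 = 4·1 + 0
Back-substitute:
1 = 21 − 5·4
1 = −5·67 + 16·21
1 = 16·88 − 21·67
1 = −21·3323 + 793·88
1 = 793·10057 − 2400·3323
73722⁻¹ ≡ 7657 (mod 10057), so k ≡ 7657·684 ≡ 7748 (mod 10057).
x = 30375 + 73722·7748 = 571228431.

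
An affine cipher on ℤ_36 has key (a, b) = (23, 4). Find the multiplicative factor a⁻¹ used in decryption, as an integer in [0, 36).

Extended Euclidean algorithm:
36 = 1×23 + 13
23 = 1×13 + 10
13 = 1×10 + 3
10 = 3×3 + 1
3 = 3×1 + 0
The gcd is 1. Working backward:
1 = 10 − 3·3
1 = −3·13 + 4·10
1 = 4·23 − 7·13
1 = −7·36 + 11·23
So 23·11 ≡ 1 (mod 36).

11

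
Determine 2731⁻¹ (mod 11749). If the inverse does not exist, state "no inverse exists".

Apply the Euclidean algorithm to 11749 and 2731:
11749 = 4×2731 + 825
2731 = 3×825 + 256
825 = 3×256 + 57
256 = 4×57 + 28
57 = 2×28 + 1
28 = 28×1 + 0
Since gcd(2731, 11749) = 1, back-substitute to write 1 as a combination:
1 = 57 − 2·28
1 = −2·256 + 9·57
1 = 9·825 − 29·256
1 = −29·2731 + 96·825
1 = 96·11749 − 413·2731
Thus 2731·(-413) ≡ 1 (mod 11749); reducing, -413 mod 11749 = 11336.

11336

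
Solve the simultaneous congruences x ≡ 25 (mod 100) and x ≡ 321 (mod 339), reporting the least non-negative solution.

12525

Write x = 25 + 100·k. Then 100·k ≡ 321 − 25 ≡ 296 (mod 339).
Need 100⁻¹ mod 339. Extended Euclid on (339, 100):
339 = 3·100 + 39
100 = 2·39 + 22
39 = 1·22 + 17
22 = 1·17 + 5
17 = 3·5 + 2
5 = 2·2 + 1
2 = 2·1 + 0
Back-substitute:
1 = 5 − 2·2
1 = −2·17 + 7·5
1 = 7·22 − 9·17
1 = −9·39 + 16·22
1 = 16·100 − 41·39
1 = −41·339 + 139·100
100⁻¹ ≡ 139 (mod 339), so k ≡ 139·296 ≡ 125 (mod 339).
x = 25 + 100·125 = 12525.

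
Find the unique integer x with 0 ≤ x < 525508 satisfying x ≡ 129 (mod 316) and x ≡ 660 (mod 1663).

Write x = 129 + 316·k. Then 316·k ≡ 660 − 129 ≡ 531 (mod 1663).
Need 316⁻¹ mod 1663. Extended Euclid on (1663, 316):
1663 = 5*316 + 83
316 = 3*83 + 67
83 = 1*67 + 16
67 = 4*16 + 3
16 = 5*3 + 1
3 = 3*1 + 0
Back-substitute:
1 = 16 − 5·3
1 = −5·67 + 21·16
1 = 21·83 − 26·67
1 = −26·316 + 99·83
1 = 99·1663 − 521·316
316⁻¹ ≡ 1142 (mod 1663), so k ≡ 1142·531 ≡ 1070 (mod 1663).
x = 129 + 316·1070 = 338249.

338249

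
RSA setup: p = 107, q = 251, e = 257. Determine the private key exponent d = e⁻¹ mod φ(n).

6393

φ(n) = (p−1)(q−1) = 106·250 = 26500.
Need d with 257·d ≡ 1 (mod 26500). Apply the extended Euclidean algorithm:
26500 = 103×257 + 29
257 = 8×29 + 25
29 = 1×25 + 4
25 = 6×4 + 1
4 = 4×1 + 0
Back-substitute:
1 = 25 − 6·4
1 = −6·29 + 7·25
1 = 7·257 − 62·29
1 = −62·26500 + 6393·257
So 257·6393 ≡ 1 (mod 26500), hence d = 6393.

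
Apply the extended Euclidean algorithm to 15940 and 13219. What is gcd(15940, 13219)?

1

Euclidean algorithm:
15940 = 1*13219 + 2721
13219 = 4*2721 + 2335
2721 = 1*2335 + 386
2335 = 6*386 + 19
386 = 20*19 + 6
19 = 3*6 + 1
6 = 6*1 + 0
gcd(15940, 13219) = 1.
Express as a combination:
1 = 19 − 3·6
1 = −3·386 + 61·19
1 = 61·2335 − 369·386
1 = −369·2721 + 430·2335
1 = 430·13219 − 2089·2721
1 = −2089·15940 + 2519·13219
So 1 = (-2089)·15940 + (2519)·13219.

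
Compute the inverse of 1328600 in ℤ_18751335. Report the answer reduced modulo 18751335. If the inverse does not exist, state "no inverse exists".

no inverse exists

Euclidean algorithm on 18751335, 1328600:
18751335 = 14×1328600 + 150935
1328600 = 8×150935 + 121120
150935 = 1×121120 + 29815
121120 = 4×29815 + 1860
29815 = 16×1860 + 55
1860 = 33×55 + 45
55 = 1×45 + 10
45 = 4×10 + 5
10 = 2×5 + 0
gcd(1328600, 18751335) = 5 ≠ 1, so 1328600 has no multiplicative inverse modulo 18751335.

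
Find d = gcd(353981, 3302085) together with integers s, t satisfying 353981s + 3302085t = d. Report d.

1

Repeated division:
3302085 = 9*353981 + 116256
353981 = 3*116256 + 5213
116256 = 22*5213 + 1570
5213 = 3*1570 + 503
1570 = 3*503 + 61
503 = 8*61 + 15
61 = 4*15 + 1
15 = 15*1 + 0
gcd(353981, 3302085) = 1.
Working backward:
1 = 61 − 4·15
1 = −4·503 + 33·61
1 = 33·1570 − 103·503
1 = −103·5213 + 342·1570
1 = 342·116256 − 7627·5213
1 = −7627·353981 + 23223·116256
1 = 23223·3302085 − 216634·353981
So 1 = (23223)·3302085 + (-216634)·353981.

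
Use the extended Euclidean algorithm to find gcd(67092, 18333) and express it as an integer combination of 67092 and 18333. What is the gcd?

Repeated division:
67092 = 3·18333 + 12093
18333 = 1·12093 + 6240
12093 = 1·6240 + 5853
6240 = 1·5853 + 387
5853 = 15·387 + 48
387 = 8·48 + 3
48 = 16·3 + 0
gcd(67092, 18333) = 3.
Working backward:
3 = 387 − 8·48
3 = −8·5853 + 121·387
3 = 121·6240 − 129·5853
3 = −129·12093 + 250·6240
3 = 250·18333 − 379·12093
3 = −379·67092 + 1387·18333
So 3 = (-379)·67092 + (1387)·18333.

3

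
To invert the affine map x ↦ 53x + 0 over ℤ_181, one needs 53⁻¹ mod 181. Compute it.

Apply the Euclidean algorithm to 181 and 53:
181 = 3×53 + 22
53 = 2×22 + 9
22 = 2×9 + 4
9 = 2×4 + 1
4 = 4×1 + 0
The gcd is 1. Working backward:
1 = 9 − 2·4
1 = −2·22 + 5·9
1 = 5·53 − 12·22
1 = −12·181 + 41·53
So 53·41 ≡ 1 (mod 181).

41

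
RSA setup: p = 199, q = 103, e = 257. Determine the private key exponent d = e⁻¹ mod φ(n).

19253

φ(n) = (p−1)(q−1) = 198·102 = 20196.
Need d with 257·d ≡ 1 (mod 20196). Apply the extended Euclidean algorithm:
20196 = 78·257 + 150
257 = 1·150 + 107
150 = 1·107 + 43
107 = 2·43 + 21
43 = 2·21 + 1
21 = 21·1 + 0
Back-substitute:
1 = 43 − 2·21
1 = −2·107 + 5·43
1 = 5·150 − 7·107
1 = −7·257 + 12·150
1 = 12·20196 − 943·257
So 257·(-943) ≡ 1 (mod 20196), hence d ≡ -943 ≡ 19253 (mod 20196).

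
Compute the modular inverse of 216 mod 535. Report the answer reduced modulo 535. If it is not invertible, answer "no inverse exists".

161

Apply the Euclidean algorithm to 535 and 216:
535 = 2×216 + 103
216 = 2×103 + 10
103 = 10×10 + 3
10 = 3×3 + 1
3 = 3×1 + 0
gcd = 1, so the inverse exists. Back-substitute:
1 = 10 − 3·3
1 = −3·103 + 31·10
1 = 31·216 − 65·103
1 = −65·535 + 161·216
So 216·161 ≡ 1 (mod 535).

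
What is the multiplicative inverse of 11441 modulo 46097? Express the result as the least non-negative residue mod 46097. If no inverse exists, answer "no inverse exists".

1938

gcd(46097, 11441) by repeated division:
46097 = 4*11441 + 333
11441 = 34*333 + 119
333 = 2*119 + 95
119 = 1*95 + 24
95 = 3*24 + 23
24 = 1*23 + 1
23 = 23*1 + 0
The gcd is 1. Working backward:
1 = 24 − 23
1 = −95 + 4·24
1 = 4·119 − 5·95
1 = −5·333 + 14·119
1 = 14·11441 − 481·333
1 = −481·46097 + 1938·11441
So 11441·1938 ≡ 1 (mod 46097).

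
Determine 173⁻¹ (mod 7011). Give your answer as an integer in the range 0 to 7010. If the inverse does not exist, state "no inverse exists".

770

gcd(7011, 173) by repeated division:
7011 = 40·173 + 91
173 = 1·91 + 82
91 = 1·82 + 9
82 = 9·9 + 1
9 = 9·1 + 0
The gcd is 1. Working backward:
1 = 82 − 9·9
1 = −9·91 + 10·82
1 = 10·173 − 19·91
1 = −19·7011 + 770·173
So 173·770 ≡ 1 (mod 7011).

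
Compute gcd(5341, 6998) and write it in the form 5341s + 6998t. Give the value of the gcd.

1

Euclidean algorithm:
6998 = 1×5341 + 1657
5341 = 3×1657 + 370
1657 = 4×370 + 177
370 = 2×177 + 16
177 = 11×16 + 1
16 = 16×1 + 0
gcd(5341, 6998) = 1.
Express as a combination:
1 = 177 − 11·16
1 = −11·370 + 23·177
1 = 23·1657 − 103·370
1 = −103·5341 + 332·1657
1 = 332·6998 − 435·5341
So 1 = (332)·6998 + (-435)·5341.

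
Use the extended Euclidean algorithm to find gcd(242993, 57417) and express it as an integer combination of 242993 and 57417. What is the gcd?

1

Apply Euclid's algorithm to 242993 and 57417:
242993 = 4·57417 + 13325
57417 = 4·13325 + 4117
13325 = 3·4117 + 974
4117 = 4·974 + 221
974 = 4·221 + 90
221 = 2·90 + 41
90 = 2·41 + 8
41 = 5·8 + 1
8 = 8·1 + 0
gcd(242993, 57417) = 1.
Working backward:
1 = 41 − 5·8
1 = −5·90 + 11·41
1 = 11·221 − 27·90
1 = −27·974 + 119·221
1 = 119·4117 − 503·974
1 = −503·13325 + 1628·4117
1 = 1628·57417 − 7015·13325
1 = −7015·242993 + 29688·57417
So 1 = (-7015)·242993 + (29688)·57417.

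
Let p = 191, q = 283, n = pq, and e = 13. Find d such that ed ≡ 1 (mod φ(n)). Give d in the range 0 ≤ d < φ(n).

φ(n) = (p−1)(q−1) = 190·282 = 53580.
Need d with 13·d ≡ 1 (mod 53580). Apply the extended Euclidean algorithm:
53580 = 4121*13 + 7
13 = 1*7 + 6
7 = 1*6 + 1
6 = 6*1 + 0
Back-substitute:
1 = 7 − 6
1 = −13 + 2·7
1 = 2·53580 − 8243·13
So 13·(-8243) ≡ 1 (mod 53580), hence d ≡ -8243 ≡ 45337 (mod 53580).

45337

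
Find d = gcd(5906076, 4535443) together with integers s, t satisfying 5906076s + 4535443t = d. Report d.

11

Apply Euclid's algorithm to 5906076 and 4535443:
5906076 = 1·4535443 + 1370633
4535443 = 3·1370633 + 423544
1370633 = 3·423544 + 100001
423544 = 4·100001 + 23540
100001 = 4·23540 + 5841
23540 = 4·5841 + 176
5841 = 33·176 + 33
176 = 5·33 + 11
33 = 3·11 + 0
gcd(5906076, 4535443) = 11.
Express as a combination:
11 = 176 − 5·33
11 = −5·5841 + 166·176
11 = 166·23540 − 669·5841
11 = −669·100001 + 2842·23540
11 = 2842·423544 − 12037·100001
11 = −12037·1370633 + 38953·423544
11 = 38953·4535443 − 128896·1370633
11 = −128896·5906076 + 167849·4535443
So 11 = (-128896)·5906076 + (167849)·4535443.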